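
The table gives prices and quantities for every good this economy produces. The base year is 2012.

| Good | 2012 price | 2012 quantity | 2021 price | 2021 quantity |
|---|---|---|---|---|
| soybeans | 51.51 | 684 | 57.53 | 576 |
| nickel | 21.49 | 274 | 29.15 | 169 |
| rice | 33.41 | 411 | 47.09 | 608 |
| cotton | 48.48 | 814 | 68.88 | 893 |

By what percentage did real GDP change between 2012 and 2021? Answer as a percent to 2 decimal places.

Real GDP 2012 = Nominal GDP 2012 = 51.51·684 + 21.49·274 + 33.41·411 + 48.48·814 = 94315.33.
Real GDP 2021 (at 2012 prices) = 51.51·576 + 21.49·169 + 33.41·608 + 48.48·893 = 96907.49.
Real growth = 96907.49/94315.33 − 1 = 0.0275.

2.75%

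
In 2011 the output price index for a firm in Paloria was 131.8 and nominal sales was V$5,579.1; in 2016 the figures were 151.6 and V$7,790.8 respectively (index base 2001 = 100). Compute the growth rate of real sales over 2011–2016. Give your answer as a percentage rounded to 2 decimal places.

21.40%

Deflate each year: 2011 → 5579.1/1.318 = 4233.00; 2016 → 7790.8/1.516 = 5139.05.
So real sales changed by 5139.05/4233.00 − 1 = 0.2140, i.e. 21.40%.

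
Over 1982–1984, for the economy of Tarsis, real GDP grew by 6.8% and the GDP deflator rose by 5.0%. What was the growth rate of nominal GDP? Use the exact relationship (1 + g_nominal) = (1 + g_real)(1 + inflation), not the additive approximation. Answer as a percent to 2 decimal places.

(1 + g_nom) = (1 + g_real)(1 + π) = 1.0680 × 1.0500 = 1.12140.

12.14%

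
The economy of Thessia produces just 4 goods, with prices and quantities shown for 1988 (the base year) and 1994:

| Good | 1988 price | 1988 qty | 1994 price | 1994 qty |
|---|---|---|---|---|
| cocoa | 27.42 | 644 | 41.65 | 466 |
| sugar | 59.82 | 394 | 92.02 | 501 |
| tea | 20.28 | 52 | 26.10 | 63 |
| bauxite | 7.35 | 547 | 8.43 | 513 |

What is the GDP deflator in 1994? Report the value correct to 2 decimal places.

149.55

Nominal GDP 1994 = 41.65·466 + 92.02·501 + 26.10·63 + 8.43·513 = 71479.81.
Real GDP 1994 (at 1988 prices) = 27.42·466 + 59.82·501 + 20.28·63 + 7.35·513 = 47795.73.
Deflator = Nominal/Real × 100 = 71479.81/47795.73 × 100 = 149.553.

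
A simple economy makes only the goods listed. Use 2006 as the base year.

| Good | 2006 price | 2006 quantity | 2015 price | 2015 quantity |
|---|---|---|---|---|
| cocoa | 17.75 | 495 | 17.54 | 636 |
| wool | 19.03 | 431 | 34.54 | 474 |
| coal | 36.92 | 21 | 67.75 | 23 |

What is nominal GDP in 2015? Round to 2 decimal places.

29085.65

Nominal GDP 2015 = Σ (p_2015 × q_2015) = 17.54·636 + 34.54·474 + 67.75·23 = 29085.65.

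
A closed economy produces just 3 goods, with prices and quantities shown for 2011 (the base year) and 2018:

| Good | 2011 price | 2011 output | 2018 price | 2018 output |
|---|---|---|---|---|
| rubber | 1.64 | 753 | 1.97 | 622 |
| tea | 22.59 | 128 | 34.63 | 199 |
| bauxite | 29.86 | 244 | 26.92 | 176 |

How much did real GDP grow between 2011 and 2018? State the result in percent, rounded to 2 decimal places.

-5.62%

Real GDP 2011 = Nominal GDP 2011 = 1.64·753 + 22.59·128 + 29.86·244 = 11412.28.
Real GDP 2018 (at 2011 prices) = 1.64·622 + 22.59·199 + 29.86·176 = 10770.85.
Real growth = 10770.85/11412.28 − 1 = -0.0562.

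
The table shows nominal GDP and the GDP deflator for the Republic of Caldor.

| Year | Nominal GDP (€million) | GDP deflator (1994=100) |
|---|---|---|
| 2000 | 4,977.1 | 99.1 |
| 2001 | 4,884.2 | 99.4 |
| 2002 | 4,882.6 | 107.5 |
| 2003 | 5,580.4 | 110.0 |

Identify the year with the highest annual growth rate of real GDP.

2001: real = 4884.2/0.994 = 4913.68; growth vs 2000 (5022.30) = -2.16%.
2002: real = 4882.6/1.075 = 4541.95; growth vs 2001 (4913.68) = -7.57%.
2003: real = 5580.4/1.100 = 5073.09; growth vs 2002 (4541.95) = 11.69%.

2003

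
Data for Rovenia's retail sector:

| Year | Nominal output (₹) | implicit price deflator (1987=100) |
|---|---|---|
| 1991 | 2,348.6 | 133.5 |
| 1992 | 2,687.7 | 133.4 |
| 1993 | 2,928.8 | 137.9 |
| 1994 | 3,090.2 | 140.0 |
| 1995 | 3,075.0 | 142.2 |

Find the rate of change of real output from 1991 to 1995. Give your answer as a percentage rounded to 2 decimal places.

22.92%

Real output 1991 = 2348.6/1.335 = 1759.25.
Real output 1995 = 3075.0/1.422 = 2162.45.
Change = 2162.45/1759.25 − 1 = 0.2292.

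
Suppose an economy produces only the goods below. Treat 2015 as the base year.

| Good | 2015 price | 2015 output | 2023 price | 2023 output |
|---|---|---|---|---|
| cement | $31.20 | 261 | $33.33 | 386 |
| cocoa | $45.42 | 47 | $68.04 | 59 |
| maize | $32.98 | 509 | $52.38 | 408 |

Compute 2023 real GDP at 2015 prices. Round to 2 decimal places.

$28178.82

Real GDP 2023 = Σ (p_2015 × q_2023) = 31.20·386 + 45.42·59 + 32.98·408 = 28178.82.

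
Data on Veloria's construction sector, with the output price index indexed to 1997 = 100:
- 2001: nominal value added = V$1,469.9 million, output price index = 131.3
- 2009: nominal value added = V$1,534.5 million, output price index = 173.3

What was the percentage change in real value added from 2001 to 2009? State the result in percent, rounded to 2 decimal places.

Real value added 2001 = 1469.9 / 1.313 = 1119.50.
Real value added 2009 = 1534.5 / 1.733 = 885.46.
Real growth = 885.46 / 1119.50 − 1 = -0.2091.

-20.91%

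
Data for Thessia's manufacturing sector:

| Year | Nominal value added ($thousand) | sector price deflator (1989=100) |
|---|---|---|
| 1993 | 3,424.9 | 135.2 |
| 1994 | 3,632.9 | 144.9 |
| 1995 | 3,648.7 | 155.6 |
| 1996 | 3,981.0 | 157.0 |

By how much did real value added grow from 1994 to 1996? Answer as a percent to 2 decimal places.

Real value added 1994 = 3632.9/1.449 = 2507.18.
Real value added 1996 = 3981.0/1.570 = 2535.67.
Change = 2535.67/2507.18 − 1 = 0.0114.

1.14%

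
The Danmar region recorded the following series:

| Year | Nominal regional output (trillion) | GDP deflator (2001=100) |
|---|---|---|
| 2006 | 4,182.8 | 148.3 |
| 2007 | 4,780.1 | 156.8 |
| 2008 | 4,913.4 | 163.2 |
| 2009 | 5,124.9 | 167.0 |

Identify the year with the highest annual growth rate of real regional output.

2007: real = 4780.1/1.568 = 3048.53; growth vs 2006 (2820.50) = 8.08%.
2008: real = 4913.4/1.632 = 3010.66; growth vs 2007 (3048.53) = -1.24%.
2009: real = 5124.9/1.670 = 3068.80; growth vs 2008 (3010.66) = 1.93%.

2007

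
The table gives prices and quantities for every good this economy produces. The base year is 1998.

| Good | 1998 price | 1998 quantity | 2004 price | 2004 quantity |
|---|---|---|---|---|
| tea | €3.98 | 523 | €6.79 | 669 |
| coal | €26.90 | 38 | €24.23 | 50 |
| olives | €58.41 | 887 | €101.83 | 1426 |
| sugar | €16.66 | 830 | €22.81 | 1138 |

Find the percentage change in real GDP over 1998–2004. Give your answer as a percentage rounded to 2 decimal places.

Real GDP 1998 = Nominal GDP 1998 = 3.98·523 + 26.90·38 + 58.41·887 + 16.66·830 = 68741.21.
Real GDP 2004 (at 1998 prices) = 3.98·669 + 26.90·50 + 58.41·1426 + 16.66·1138 = 106259.36.
Real growth = 106259.36/68741.21 − 1 = 0.5458.

54.58%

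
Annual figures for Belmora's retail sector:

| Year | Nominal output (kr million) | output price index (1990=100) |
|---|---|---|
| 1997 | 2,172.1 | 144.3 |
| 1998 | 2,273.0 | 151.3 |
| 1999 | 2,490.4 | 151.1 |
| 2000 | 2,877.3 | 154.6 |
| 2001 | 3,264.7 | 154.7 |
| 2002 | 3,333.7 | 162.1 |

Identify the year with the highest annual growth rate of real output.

1998: real = 2273.0/1.513 = 1502.31; growth vs 1997 (1505.27) = -0.20%.
1999: real = 2490.4/1.511 = 1648.18; growth vs 1998 (1502.31) = 9.71%.
2000: real = 2877.3/1.546 = 1861.13; growth vs 1999 (1648.18) = 12.92%.
2001: real = 3264.7/1.547 = 2110.34; growth vs 2000 (1861.13) = 13.39%.
2002: real = 3333.7/1.621 = 2056.57; growth vs 2001 (2110.34) = -2.55%.

2001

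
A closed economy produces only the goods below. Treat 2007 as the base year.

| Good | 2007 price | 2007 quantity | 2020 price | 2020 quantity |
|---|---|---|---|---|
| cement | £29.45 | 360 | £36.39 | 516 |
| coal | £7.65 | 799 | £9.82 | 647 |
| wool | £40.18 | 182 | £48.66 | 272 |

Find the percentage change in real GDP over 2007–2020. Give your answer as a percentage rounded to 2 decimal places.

29.33%

Real GDP 2007 = Nominal GDP 2007 = 29.45·360 + 7.65·799 + 40.18·182 = 24027.11.
Real GDP 2020 (at 2007 prices) = 29.45·516 + 7.65·647 + 40.18·272 = 31074.71.
Real growth = 31074.71/24027.11 − 1 = 0.2933.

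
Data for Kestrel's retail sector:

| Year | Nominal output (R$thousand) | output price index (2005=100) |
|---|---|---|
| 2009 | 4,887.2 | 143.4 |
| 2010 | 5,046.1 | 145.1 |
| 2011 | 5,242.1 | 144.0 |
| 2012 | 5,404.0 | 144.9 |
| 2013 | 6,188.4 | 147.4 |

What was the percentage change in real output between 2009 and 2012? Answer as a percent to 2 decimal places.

Real output 2009 = 4887.2/1.434 = 3408.09.
Real output 2012 = 5404.0/1.449 = 3729.47.
Change = 3729.47/3408.09 − 1 = 0.0943.

9.43%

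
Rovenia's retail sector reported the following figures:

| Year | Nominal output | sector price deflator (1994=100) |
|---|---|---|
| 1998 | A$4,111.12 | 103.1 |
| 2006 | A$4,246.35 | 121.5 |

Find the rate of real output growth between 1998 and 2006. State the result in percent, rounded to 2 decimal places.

Real output 1998 = 4111.12 / 1.031 = 3987.51.
Real output 2006 = 4246.35 / 1.215 = 3494.94.
Real growth = 3494.94 / 3987.51 − 1 = -0.1235.

-12.35%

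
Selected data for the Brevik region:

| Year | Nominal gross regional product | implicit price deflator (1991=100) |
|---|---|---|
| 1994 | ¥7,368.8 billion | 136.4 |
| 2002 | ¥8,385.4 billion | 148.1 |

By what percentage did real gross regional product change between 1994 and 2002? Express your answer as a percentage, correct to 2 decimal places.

4.81%

Real gross regional product 1994 = 7368.8 / 1.364 = 5402.35.
Real gross regional product 2002 = 8385.4 / 1.481 = 5661.99.
Real growth = 5661.99 / 5402.35 − 1 = 0.0481.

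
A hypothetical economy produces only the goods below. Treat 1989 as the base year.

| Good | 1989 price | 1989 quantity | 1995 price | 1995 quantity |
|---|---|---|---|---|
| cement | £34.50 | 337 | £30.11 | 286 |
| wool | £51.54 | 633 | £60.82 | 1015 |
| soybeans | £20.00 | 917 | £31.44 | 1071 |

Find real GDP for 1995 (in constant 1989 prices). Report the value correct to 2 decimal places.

Real GDP 1995 = Σ (p_1989 × q_1995) = 34.50·286 + 51.54·1015 + 20.00·1071 = 83600.10.

£83600.10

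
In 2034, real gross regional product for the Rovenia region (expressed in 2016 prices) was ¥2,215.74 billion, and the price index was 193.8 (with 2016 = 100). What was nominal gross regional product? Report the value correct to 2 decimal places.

¥4,294.10 billion

Nominal gross regional product = Real × (price index/100) = 2215.74 × 1.938 = 4294.10.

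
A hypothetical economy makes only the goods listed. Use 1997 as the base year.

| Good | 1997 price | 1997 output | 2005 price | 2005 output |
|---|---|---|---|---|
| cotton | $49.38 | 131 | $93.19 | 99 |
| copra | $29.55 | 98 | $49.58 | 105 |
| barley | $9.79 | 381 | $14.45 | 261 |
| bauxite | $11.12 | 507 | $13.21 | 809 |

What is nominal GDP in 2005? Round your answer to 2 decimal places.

Nominal GDP 2005 = Σ (p_2005 × q_2005) = 93.19·99 + 49.58·105 + 14.45·261 + 13.21·809 = 28890.05.

$28890.05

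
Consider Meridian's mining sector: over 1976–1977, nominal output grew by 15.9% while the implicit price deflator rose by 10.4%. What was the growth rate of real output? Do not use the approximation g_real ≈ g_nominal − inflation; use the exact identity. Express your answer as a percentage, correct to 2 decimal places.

4.98%

(1 + g_nom) = (1 + g_real)(1 + π), so g_real = 1.1590 / 1.1040 − 1 = 0.04982.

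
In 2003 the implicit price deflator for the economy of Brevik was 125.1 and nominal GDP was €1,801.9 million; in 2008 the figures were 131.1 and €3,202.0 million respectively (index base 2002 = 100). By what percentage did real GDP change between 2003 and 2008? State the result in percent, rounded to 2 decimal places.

Deflate each year: 2003 → 1801.9/1.251 = 1440.37; 2008 → 3202.0/1.311 = 2442.41.
So real GDP changed by 2442.41/1440.37 − 1 = 0.6957, i.e. 69.57%.

69.57%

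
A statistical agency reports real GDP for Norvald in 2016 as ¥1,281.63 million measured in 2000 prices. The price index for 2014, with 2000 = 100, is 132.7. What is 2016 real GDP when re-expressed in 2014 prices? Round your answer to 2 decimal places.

Real GDP in 2014 prices = Real GDP in 2000 prices × (P_2014/P_2000) = 1281.63 × 1.327 = 1700.72.

¥1,700.72 million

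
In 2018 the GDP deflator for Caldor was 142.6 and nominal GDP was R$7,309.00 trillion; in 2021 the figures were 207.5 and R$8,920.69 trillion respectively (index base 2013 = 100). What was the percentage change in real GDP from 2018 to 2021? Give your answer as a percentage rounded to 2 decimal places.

-16.12%

Real GDP 2018 = 7309.00 / 1.426 = 5125.53.
Real GDP 2021 = 8920.69 / 2.075 = 4299.13.
Real growth = 4299.13 / 5125.53 − 1 = -0.1612.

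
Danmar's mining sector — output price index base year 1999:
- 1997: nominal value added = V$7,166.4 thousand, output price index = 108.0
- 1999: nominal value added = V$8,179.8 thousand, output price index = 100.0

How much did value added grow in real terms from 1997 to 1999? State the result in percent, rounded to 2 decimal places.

23.27%

Deflate each year: 1997 → 7166.4/1.080 = 6635.56; 1999 → 8179.8/1.000 = 8179.80.
So real value added changed by 8179.80/6635.56 − 1 = 0.2327, i.e. 23.27%.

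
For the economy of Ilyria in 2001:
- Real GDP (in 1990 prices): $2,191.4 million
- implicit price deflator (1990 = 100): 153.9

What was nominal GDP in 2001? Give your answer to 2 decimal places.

$3,372.56 million

Nominal GDP = Real × (implicit price deflator/100) = 2191.4 × 1.539 = 3372.56.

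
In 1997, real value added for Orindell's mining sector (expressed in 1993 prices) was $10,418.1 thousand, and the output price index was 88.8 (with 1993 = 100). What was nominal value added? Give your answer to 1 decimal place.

Nominal value added = Real × (output price index/100) = 10418.1 × 0.888 = 9251.27.

$9,251.3 thousand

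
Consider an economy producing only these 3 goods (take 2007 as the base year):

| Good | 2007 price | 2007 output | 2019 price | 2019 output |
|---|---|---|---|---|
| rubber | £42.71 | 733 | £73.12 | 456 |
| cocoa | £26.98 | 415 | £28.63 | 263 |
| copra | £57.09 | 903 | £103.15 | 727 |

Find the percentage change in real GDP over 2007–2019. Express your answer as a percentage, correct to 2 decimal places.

Real GDP 2007 = Nominal GDP 2007 = 42.71·733 + 26.98·415 + 57.09·903 = 94055.40.
Real GDP 2019 (at 2007 prices) = 42.71·456 + 26.98·263 + 57.09·727 = 68075.93.
Real growth = 68075.93/94055.40 − 1 = -0.2762.

-27.62%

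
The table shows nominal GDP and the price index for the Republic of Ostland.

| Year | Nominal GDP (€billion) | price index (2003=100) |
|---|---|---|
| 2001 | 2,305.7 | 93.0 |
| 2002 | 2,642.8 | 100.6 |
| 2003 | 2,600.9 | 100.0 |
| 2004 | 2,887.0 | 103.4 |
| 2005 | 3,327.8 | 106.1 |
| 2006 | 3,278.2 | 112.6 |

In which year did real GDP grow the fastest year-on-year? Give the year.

2002: real = 2642.8/1.006 = 2627.04; growth vs 2001 (2479.25) = 5.96%.
2003: real = 2600.9/1.000 = 2600.90; growth vs 2002 (2627.04) = -1.00%.
2004: real = 2887.0/1.034 = 2792.07; growth vs 2003 (2600.90) = 7.35%.
2005: real = 3327.8/1.061 = 3136.48; growth vs 2004 (2792.07) = 12.34%.
2006: real = 3278.2/1.126 = 2911.37; growth vs 2005 (3136.48) = -7.18%.

2005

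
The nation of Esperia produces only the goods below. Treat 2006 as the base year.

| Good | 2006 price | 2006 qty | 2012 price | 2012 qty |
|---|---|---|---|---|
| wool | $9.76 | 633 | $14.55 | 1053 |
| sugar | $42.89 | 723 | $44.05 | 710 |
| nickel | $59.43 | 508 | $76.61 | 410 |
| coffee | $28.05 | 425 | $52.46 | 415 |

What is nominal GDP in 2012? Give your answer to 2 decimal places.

Nominal GDP 2012 = Σ (p_2012 × q_2012) = 14.55·1053 + 44.05·710 + 76.61·410 + 52.46·415 = 99777.65.

$99777.65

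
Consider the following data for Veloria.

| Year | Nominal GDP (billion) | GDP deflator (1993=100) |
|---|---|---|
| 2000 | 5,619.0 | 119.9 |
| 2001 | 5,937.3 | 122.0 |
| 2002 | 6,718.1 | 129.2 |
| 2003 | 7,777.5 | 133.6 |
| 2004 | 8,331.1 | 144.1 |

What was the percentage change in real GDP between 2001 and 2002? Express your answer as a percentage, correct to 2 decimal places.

Real GDP 2001 = 5937.3/1.220 = 4866.64.
Real GDP 2002 = 6718.1/1.292 = 5199.77.
Change = 5199.77/4866.64 − 1 = 0.0685.

6.85%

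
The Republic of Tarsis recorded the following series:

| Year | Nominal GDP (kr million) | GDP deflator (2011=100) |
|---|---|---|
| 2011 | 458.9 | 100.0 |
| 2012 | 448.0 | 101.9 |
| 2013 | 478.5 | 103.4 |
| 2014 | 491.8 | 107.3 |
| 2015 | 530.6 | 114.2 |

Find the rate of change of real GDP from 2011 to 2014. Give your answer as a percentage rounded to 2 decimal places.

-0.12%

Real GDP 2011 = 458.9/1.000 = 458.90.
Real GDP 2014 = 491.8/1.073 = 458.34.
Change = 458.34/458.90 − 1 = -0.0012.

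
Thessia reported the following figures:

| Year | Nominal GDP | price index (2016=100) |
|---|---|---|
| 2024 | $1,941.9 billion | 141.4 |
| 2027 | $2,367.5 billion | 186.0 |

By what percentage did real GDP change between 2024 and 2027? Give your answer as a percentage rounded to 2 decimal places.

-7.32%

Deflate each year: 2024 → 1941.9/1.414 = 1373.34; 2027 → 2367.5/1.860 = 1272.85.
So real GDP changed by 1272.85/1373.34 − 1 = -0.0732, i.e. -7.32%.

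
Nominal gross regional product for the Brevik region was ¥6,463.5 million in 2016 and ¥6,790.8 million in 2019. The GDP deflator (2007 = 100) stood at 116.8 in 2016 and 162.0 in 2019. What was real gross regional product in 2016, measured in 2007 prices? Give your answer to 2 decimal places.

Real gross regional product = Nominal / (GDP deflator/100) = 6463.5 / 1.168 = 5533.82.

¥5,533.82 million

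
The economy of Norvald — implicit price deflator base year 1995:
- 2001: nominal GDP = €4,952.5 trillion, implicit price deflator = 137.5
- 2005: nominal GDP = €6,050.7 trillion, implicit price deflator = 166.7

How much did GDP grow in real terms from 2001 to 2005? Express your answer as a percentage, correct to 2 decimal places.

0.77%

Real GDP 2001 = 4952.5 / 1.375 = 3601.82.
Real GDP 2005 = 6050.7 / 1.667 = 3629.69.
Real growth = 3629.69 / 3601.82 − 1 = 0.0077.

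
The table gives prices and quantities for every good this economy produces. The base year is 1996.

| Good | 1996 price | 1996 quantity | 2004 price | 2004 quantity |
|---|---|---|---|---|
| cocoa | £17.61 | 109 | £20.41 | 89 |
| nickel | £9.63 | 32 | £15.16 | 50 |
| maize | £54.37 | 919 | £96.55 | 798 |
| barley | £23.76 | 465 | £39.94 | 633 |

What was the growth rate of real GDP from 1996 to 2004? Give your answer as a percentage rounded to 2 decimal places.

-4.37%

Real GDP 1996 = Nominal GDP 1996 = 17.61·109 + 9.63·32 + 54.37·919 + 23.76·465 = 63242.08.
Real GDP 2004 (at 1996 prices) = 17.61·89 + 9.63·50 + 54.37·798 + 23.76·633 = 60476.13.
Real growth = 60476.13/63242.08 − 1 = -0.0437.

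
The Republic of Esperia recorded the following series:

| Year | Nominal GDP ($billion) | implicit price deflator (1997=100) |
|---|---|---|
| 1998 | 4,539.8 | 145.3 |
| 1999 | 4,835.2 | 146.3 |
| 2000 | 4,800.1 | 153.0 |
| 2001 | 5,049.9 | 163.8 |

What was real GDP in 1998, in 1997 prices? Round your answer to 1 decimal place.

$3,124.4 billion

Real GDP 1998 = 4539.8 / 1.453 = 3124.43.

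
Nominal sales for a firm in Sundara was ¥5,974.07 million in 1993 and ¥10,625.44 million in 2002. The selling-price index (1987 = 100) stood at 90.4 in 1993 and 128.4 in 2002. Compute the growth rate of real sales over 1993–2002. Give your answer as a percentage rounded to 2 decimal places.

25.22%

Deflate each year: 1993 → 5974.07/0.904 = 6608.48; 2002 → 10625.44/1.284 = 8275.26.
So real sales changed by 8275.26/6608.48 − 1 = 0.2522, i.e. 25.22%.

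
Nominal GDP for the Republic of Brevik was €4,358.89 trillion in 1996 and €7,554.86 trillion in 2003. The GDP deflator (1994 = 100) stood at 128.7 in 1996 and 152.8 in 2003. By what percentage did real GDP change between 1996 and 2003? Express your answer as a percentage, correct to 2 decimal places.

45.98%

Deflate each year: 1996 → 4358.89/1.287 = 3386.86; 2003 → 7554.86/1.528 = 4944.28.
So real GDP changed by 4944.28/3386.86 − 1 = 0.4598, i.e. 45.98%.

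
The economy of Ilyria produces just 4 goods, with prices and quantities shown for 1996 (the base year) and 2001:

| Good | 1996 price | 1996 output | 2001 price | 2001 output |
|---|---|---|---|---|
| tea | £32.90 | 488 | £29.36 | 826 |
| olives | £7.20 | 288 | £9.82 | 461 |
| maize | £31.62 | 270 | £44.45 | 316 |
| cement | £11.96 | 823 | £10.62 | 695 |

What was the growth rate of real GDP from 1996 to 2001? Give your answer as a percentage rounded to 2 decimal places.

Real GDP 1996 = Nominal GDP 1996 = 32.90·488 + 7.20·288 + 31.62·270 + 11.96·823 = 36509.28.
Real GDP 2001 (at 1996 prices) = 32.90·826 + 7.20·461 + 31.62·316 + 11.96·695 = 48798.72.
Real growth = 48798.72/36509.28 − 1 = 0.3366.

33.66%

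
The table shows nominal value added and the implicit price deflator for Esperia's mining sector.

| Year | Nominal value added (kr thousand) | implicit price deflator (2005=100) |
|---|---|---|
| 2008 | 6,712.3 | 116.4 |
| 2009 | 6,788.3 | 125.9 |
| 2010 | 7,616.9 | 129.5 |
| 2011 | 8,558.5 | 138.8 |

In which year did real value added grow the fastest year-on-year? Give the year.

2010

2009: real = 6788.3/1.259 = 5391.82; growth vs 2008 (5766.58) = -6.50%.
2010: real = 7616.9/1.295 = 5881.78; growth vs 2009 (5391.82) = 9.09%.
2011: real = 8558.5/1.388 = 6166.07; growth vs 2010 (5881.78) = 4.83%.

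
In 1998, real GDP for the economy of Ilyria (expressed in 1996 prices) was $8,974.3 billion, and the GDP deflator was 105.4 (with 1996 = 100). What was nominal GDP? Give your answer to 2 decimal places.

$9,458.91 billion

Nominal GDP = Real × (GDP deflator/100) = 8974.3 × 1.054 = 9458.91.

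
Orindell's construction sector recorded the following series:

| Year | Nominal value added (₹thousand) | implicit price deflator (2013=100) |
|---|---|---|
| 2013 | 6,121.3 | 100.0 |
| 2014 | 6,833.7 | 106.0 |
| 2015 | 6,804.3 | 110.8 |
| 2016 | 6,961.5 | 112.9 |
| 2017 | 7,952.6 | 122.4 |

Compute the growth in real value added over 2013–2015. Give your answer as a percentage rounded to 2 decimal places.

0.32%

Real value added 2013 = 6121.3/1.000 = 6121.30.
Real value added 2015 = 6804.3/1.108 = 6141.06.
Change = 6141.06/6121.30 − 1 = 0.0032.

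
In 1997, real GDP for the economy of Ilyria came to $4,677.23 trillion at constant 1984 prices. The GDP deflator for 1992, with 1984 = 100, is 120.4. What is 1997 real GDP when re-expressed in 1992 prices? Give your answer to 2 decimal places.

$5,631.38 trillion

Real GDP in 1992 prices = Real GDP in 1984 prices × (P_1992/P_1984) = 4677.23 × 1.204 = 5631.38.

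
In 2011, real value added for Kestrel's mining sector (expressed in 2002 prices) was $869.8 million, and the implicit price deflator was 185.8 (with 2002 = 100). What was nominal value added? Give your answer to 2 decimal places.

Nominal value added = Real × (implicit price deflator/100) = 869.8 × 1.858 = 1616.09.

$1,616.09 million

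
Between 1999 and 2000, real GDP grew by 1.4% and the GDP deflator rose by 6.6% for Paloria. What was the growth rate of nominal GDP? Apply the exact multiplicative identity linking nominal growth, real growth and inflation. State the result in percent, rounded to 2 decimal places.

(1 + g_nom) = (1 + g_real)(1 + π) = 1.0140 × 1.0660 = 1.08092.

8.09%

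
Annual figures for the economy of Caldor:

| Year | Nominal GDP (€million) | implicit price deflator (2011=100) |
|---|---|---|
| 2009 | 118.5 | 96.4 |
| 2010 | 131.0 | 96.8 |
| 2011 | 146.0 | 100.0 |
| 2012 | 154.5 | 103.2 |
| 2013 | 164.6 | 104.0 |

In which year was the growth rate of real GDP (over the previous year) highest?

2010

2010: real = 131.0/0.968 = 135.33; growth vs 2009 (122.93) = 10.09%.
2011: real = 146.0/1.000 = 146.00; growth vs 2010 (135.33) = 7.88%.
2012: real = 154.5/1.032 = 149.71; growth vs 2011 (146.00) = 2.54%.
2013: real = 164.6/1.040 = 158.27; growth vs 2012 (149.71) = 5.72%.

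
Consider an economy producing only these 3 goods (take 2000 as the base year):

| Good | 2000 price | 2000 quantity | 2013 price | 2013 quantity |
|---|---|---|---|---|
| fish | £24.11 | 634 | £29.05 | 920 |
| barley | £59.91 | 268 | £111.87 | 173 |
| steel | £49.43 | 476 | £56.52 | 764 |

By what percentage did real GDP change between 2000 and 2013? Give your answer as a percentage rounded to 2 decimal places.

Real GDP 2000 = Nominal GDP 2000 = 24.11·634 + 59.91·268 + 49.43·476 = 54870.30.
Real GDP 2013 (at 2000 prices) = 24.11·920 + 59.91·173 + 49.43·764 = 70310.15.
Real growth = 70310.15/54870.30 − 1 = 0.2814.

28.14%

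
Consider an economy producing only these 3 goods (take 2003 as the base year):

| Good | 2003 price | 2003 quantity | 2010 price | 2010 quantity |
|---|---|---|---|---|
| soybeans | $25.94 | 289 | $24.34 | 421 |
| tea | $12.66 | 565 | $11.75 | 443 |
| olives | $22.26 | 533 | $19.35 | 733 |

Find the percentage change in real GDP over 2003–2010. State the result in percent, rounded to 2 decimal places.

Real GDP 2003 = Nominal GDP 2003 = 25.94·289 + 12.66·565 + 22.26·533 = 26514.14.
Real GDP 2010 (at 2003 prices) = 25.94·421 + 12.66·443 + 22.26·733 = 32845.70.
Real growth = 32845.70/26514.14 − 1 = 0.2388.

23.88%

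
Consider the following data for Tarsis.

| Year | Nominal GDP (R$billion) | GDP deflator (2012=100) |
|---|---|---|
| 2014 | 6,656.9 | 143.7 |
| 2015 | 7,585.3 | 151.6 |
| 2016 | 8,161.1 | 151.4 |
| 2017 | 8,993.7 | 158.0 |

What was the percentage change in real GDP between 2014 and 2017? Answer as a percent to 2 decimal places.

22.88%

Real GDP 2014 = 6656.9/1.437 = 4632.50.
Real GDP 2017 = 8993.7/1.580 = 5692.22.
Change = 5692.22/4632.50 − 1 = 0.2288.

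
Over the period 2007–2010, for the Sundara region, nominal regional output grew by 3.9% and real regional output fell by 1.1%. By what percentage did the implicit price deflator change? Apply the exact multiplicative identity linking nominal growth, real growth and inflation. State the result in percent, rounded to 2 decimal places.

5.06%

(1 + g_nom) = (1 + g_real)(1 + π), so π = 1.0390 / 0.9890 − 1 = 0.05056.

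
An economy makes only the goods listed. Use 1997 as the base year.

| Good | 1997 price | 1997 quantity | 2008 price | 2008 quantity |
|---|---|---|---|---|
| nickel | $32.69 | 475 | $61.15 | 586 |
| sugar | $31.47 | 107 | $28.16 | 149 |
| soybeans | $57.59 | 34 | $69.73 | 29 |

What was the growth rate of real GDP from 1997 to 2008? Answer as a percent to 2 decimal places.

Real GDP 1997 = Nominal GDP 1997 = 32.69·475 + 31.47·107 + 57.59·34 = 20853.10.
Real GDP 2008 (at 1997 prices) = 32.69·586 + 31.47·149 + 57.59·29 = 25515.48.
Real growth = 25515.48/20853.10 − 1 = 0.2236.

22.36%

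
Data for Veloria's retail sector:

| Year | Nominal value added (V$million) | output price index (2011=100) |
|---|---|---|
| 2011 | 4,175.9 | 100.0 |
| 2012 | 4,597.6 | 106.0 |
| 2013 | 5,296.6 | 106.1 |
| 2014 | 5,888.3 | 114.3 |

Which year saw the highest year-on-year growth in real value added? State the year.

2013

2012: real = 4597.6/1.060 = 4337.36; growth vs 2011 (4175.90) = 3.87%.
2013: real = 5296.6/1.061 = 4992.08; growth vs 2012 (4337.36) = 15.09%.
2014: real = 5888.3/1.143 = 5151.62; growth vs 2013 (4992.08) = 3.20%.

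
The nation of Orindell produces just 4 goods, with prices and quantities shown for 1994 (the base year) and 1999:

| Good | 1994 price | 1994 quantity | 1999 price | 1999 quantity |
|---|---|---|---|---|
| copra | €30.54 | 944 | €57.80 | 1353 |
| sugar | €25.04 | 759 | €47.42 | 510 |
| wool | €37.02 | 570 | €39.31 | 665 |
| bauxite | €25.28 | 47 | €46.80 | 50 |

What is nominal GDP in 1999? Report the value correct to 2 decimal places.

Nominal GDP 1999 = Σ (p_1999 × q_1999) = 57.80·1353 + 47.42·510 + 39.31·665 + 46.80·50 = 130868.75.

€130868.75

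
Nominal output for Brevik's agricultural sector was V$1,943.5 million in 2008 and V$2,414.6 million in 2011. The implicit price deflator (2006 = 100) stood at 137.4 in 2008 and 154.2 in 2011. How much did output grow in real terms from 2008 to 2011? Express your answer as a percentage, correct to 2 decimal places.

10.70%

Deflate each year: 2008 → 1943.5/1.374 = 1414.48; 2011 → 2414.6/1.542 = 1565.89.
So real output changed by 1565.89/1414.48 − 1 = 0.1070, i.e. 10.70%.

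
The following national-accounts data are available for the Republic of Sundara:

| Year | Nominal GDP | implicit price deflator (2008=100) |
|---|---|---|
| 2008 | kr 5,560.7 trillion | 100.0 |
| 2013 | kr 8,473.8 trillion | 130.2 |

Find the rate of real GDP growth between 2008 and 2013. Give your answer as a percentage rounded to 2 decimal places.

17.04%

Deflate each year: 2008 → 5560.7/1.000 = 5560.70; 2013 → 8473.8/1.302 = 6508.29.
So real GDP changed by 6508.29/5560.70 − 1 = 0.1704, i.e. 17.04%.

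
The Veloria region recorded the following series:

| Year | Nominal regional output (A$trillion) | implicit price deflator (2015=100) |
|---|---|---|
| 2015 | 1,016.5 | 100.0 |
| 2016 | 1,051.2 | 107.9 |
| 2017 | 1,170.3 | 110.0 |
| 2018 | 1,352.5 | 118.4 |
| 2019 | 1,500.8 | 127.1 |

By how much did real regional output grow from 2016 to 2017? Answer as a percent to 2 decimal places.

Real regional output 2016 = 1051.2/1.079 = 974.24.
Real regional output 2017 = 1170.3/1.100 = 1063.91.
Change = 1063.91/974.24 − 1 = 0.0920.

9.20%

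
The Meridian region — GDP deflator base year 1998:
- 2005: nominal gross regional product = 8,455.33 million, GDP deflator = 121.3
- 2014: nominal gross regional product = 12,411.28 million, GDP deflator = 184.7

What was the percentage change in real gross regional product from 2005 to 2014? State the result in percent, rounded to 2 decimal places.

Real gross regional product 2005 = 8455.33 / 1.213 = 6970.59.
Real gross regional product 2014 = 12411.28 / 1.847 = 6719.70.
Real growth = 6719.70 / 6970.59 − 1 = -0.0360.

-3.60%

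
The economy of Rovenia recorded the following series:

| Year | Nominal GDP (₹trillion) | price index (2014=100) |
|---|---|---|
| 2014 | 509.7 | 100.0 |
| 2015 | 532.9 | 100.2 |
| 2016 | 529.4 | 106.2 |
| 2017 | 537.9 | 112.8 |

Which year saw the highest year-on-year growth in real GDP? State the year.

2015: real = 532.9/1.002 = 531.84; growth vs 2014 (509.70) = 4.34%.
2016: real = 529.4/1.062 = 498.49; growth vs 2015 (531.84) = -6.27%.
2017: real = 537.9/1.128 = 476.86; growth vs 2016 (498.49) = -4.34%.

2015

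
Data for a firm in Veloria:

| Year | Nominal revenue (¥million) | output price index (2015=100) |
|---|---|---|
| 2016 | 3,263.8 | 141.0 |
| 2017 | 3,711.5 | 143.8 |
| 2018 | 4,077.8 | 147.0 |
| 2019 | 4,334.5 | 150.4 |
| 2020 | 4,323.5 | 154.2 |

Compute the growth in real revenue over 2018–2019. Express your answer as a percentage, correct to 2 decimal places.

3.89%

Real revenue 2018 = 4077.8/1.470 = 2774.01.
Real revenue 2019 = 4334.5/1.504 = 2881.98.
Change = 2881.98/2774.01 − 1 = 0.0389.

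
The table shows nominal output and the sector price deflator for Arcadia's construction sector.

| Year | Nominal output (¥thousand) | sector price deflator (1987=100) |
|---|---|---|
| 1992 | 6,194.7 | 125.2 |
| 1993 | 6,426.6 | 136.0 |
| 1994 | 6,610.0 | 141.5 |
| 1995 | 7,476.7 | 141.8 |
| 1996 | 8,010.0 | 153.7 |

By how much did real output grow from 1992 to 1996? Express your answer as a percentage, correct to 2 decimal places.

Real output 1992 = 6194.7/1.252 = 4947.84.
Real output 1996 = 8010.0/1.537 = 5211.45.
Change = 5211.45/4947.84 − 1 = 0.0533.

5.33%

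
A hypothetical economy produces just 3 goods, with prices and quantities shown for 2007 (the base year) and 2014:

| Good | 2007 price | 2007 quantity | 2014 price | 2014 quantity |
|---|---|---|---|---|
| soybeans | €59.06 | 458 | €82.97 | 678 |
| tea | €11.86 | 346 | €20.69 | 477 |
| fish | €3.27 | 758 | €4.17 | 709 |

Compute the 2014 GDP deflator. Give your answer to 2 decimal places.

143.86

Nominal GDP 2014 = 82.97·678 + 20.69·477 + 4.17·709 = 69079.32.
Real GDP 2014 (at 2007 prices) = 59.06·678 + 11.86·477 + 3.27·709 = 48018.33.
Deflator = Nominal/Real × 100 = 69079.32/48018.33 × 100 = 143.860.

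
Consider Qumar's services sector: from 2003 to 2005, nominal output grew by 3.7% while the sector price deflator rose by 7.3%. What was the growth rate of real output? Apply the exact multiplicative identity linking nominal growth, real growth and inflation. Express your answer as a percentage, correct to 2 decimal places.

(1 + g_nom) = (1 + g_real)(1 + π), so g_real = 1.0370 / 1.0730 − 1 = -0.03355.

-3.36%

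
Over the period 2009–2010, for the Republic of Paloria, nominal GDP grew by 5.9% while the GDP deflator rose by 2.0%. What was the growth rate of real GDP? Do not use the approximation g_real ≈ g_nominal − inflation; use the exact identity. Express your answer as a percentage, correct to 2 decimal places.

3.82%

(1 + g_nom) = (1 + g_real)(1 + π), so g_real = 1.0590 / 1.0200 − 1 = 0.03824.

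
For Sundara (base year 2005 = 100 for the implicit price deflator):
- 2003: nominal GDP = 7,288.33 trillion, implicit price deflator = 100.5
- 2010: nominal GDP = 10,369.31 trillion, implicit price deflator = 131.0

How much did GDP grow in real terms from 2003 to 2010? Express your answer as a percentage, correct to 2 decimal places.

9.15%

Deflate each year: 2003 → 7288.33/1.005 = 7252.07; 2010 → 10369.31/1.310 = 7915.50.
So real GDP changed by 7915.50/7252.07 − 1 = 0.0915, i.e. 9.15%.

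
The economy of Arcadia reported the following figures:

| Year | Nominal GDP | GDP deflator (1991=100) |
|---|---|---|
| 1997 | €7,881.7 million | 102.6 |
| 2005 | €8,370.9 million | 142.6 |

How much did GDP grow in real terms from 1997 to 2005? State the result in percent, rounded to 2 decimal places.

-23.58%

Deflate each year: 1997 → 7881.7/1.026 = 7681.97; 2005 → 8370.9/1.426 = 5870.20.
So real GDP changed by 5870.20/7681.97 − 1 = -0.2358, i.e. -23.58%.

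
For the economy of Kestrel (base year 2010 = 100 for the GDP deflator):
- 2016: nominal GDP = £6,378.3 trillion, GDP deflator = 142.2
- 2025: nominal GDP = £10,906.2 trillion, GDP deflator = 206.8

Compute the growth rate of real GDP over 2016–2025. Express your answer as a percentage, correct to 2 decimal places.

17.58%

Deflate each year: 2016 → 6378.3/1.422 = 4485.44; 2025 → 10906.2/2.068 = 5273.79.
So real GDP changed by 5273.79/4485.44 − 1 = 0.1758, i.e. 17.58%.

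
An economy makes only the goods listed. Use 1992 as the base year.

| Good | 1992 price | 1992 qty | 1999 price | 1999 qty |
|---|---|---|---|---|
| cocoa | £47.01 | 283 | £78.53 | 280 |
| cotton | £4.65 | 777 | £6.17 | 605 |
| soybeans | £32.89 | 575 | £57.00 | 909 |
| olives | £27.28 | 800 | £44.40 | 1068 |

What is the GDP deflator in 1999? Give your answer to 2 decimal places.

Nominal GDP 1999 = 78.53·280 + 6.17·605 + 57.00·909 + 44.40·1068 = 124953.45.
Real GDP 1999 (at 1992 prices) = 47.01·280 + 4.65·605 + 32.89·909 + 27.28·1068 = 75008.10.
Deflator = Nominal/Real × 100 = 124953.45/75008.10 × 100 = 166.587.

166.59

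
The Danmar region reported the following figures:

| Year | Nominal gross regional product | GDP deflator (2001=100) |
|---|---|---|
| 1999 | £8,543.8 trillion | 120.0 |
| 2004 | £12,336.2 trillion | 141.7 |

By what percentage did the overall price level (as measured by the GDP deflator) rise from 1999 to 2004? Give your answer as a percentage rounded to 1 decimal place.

Price-level change = 141.7 / 120.0 − 1 = 0.1808.

18.1%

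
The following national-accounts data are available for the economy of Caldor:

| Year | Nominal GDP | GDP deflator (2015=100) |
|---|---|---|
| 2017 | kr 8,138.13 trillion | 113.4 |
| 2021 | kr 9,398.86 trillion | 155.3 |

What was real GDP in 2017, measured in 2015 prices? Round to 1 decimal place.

kr 7,176.5 trillion

Real GDP = Nominal / (GDP deflator/100) = 8138.13 / 1.134 = 7176.48.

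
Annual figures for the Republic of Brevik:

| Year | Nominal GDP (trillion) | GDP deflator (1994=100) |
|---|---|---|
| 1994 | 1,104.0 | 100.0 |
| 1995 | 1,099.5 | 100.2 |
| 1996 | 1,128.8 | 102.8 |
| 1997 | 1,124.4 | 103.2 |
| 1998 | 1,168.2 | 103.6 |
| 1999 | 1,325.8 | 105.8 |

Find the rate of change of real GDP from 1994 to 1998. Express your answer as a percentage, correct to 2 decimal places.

2.14%

Real GDP 1994 = 1104.0/1.000 = 1104.00.
Real GDP 1998 = 1168.2/1.036 = 1127.61.
Change = 1127.61/1104.00 − 1 = 0.0214.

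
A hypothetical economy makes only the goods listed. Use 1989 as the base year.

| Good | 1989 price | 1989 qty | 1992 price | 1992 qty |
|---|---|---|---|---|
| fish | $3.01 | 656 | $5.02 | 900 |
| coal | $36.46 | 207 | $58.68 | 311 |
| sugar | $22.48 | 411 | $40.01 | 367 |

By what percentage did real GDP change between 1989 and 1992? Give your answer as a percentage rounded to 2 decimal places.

Real GDP 1989 = Nominal GDP 1989 = 3.01·656 + 36.46·207 + 22.48·411 = 18761.06.
Real GDP 1992 (at 1989 prices) = 3.01·900 + 36.46·311 + 22.48·367 = 22298.22.
Real growth = 22298.22/18761.06 − 1 = 0.1885.

18.85%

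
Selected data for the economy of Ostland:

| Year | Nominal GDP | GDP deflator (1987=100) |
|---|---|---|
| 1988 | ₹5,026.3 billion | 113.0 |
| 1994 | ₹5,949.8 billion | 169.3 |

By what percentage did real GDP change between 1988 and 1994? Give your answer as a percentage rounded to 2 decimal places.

Real GDP 1988 = 5026.3 / 1.130 = 4448.05.
Real GDP 1994 = 5949.8 / 1.693 = 3514.35.
Real growth = 3514.35 / 4448.05 − 1 = -0.2099.

-20.99%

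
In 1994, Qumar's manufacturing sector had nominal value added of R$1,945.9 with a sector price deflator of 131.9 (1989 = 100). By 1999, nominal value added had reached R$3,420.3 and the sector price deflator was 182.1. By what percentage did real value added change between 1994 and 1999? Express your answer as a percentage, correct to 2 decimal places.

Deflate each year: 1994 → 1945.9/1.319 = 1475.28; 1999 → 3420.3/1.821 = 1878.25.
So real value added changed by 1878.25/1475.28 − 1 = 0.2731, i.e. 27.31%.

27.31%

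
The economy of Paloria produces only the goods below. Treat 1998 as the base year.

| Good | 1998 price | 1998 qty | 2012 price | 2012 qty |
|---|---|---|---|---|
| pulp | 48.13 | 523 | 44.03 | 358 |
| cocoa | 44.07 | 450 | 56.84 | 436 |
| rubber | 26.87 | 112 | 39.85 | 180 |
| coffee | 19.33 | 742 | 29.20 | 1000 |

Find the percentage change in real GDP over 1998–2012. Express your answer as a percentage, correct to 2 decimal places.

-2.80%

Real GDP 1998 = Nominal GDP 1998 = 48.13·523 + 44.07·450 + 26.87·112 + 19.33·742 = 62355.79.
Real GDP 2012 (at 1998 prices) = 48.13·358 + 44.07·436 + 26.87·180 + 19.33·1000 = 60611.66.
Real growth = 60611.66/62355.79 − 1 = -0.0280.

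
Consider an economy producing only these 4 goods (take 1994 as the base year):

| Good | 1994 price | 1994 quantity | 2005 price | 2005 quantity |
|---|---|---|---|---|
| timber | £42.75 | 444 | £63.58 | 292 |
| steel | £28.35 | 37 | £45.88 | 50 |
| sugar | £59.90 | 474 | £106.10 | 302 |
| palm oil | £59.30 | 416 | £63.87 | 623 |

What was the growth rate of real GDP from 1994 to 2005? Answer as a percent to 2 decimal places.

Real GDP 1994 = Nominal GDP 1994 = 42.75·444 + 28.35·37 + 59.90·474 + 59.30·416 = 73091.35.
Real GDP 2005 (at 1994 prices) = 42.75·292 + 28.35·50 + 59.90·302 + 59.30·623 = 68934.20.
Real growth = 68934.20/73091.35 − 1 = -0.0569.

-5.69%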